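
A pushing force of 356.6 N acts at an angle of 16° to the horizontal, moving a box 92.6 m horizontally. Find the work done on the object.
W = F·d·cosθ = (356.6)(92.6)cos(16°) = 31740 J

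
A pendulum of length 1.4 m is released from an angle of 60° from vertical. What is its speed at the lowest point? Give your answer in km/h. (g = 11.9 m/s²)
h = L(1 − cosθ) = 1.4(1 − cos60°) = 0.7 m
v = √(2gh) = √(2·11.9·0.7) = 4.08167 m/s = 14.69 km/h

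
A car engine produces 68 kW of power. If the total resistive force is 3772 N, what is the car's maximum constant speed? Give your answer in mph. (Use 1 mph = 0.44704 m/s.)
P = Fv ⇒ v = P/F = 68000 W/3772.0 N = 18.0276 m/s = 40.33 mph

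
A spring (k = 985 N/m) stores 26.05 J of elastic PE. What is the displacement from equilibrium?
x = √(2·PE/k) = √(2·26.05/985) = 0.23 m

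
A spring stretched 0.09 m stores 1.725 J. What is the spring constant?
k = 2·PE/x² = 2·1.725/(0.09)² = 425.9 N/m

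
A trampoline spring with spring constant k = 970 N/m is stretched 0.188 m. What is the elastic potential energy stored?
PE = ½kx² = ½(970)(0.188)² = 17.14 J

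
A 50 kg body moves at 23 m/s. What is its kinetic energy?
KE = ½mv² = ½(50)(23)² = 13225.0 J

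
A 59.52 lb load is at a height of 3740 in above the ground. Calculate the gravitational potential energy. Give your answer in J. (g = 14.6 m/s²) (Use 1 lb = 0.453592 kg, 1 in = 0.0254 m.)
Convert to SI: m = 26.9978 kg, h = 94.996 m
PE = mgh = (26.9978)(14.6)(94.996) = 37440 J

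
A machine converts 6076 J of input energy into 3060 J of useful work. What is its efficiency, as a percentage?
η = W_out/W_in = 3060/6076 = 50.36%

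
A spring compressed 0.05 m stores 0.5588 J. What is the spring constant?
k = 2·PE/x² = 2·0.5588/(0.05)² = 447.0 N/m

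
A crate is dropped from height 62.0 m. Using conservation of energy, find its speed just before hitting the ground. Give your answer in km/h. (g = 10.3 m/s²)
mgh = ½mv² ⇒ v = √(2gh) = √(2·10.3·62.0) = 35.7379 m/s = 128.7 km/h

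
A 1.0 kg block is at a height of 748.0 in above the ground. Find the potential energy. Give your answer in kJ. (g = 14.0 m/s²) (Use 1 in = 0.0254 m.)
Convert to SI: m = 1.0 kg, h = 18.9992 m
PE = mgh = (1.0)(14.0)(18.9992) = 265.989 J = 0.266 kJ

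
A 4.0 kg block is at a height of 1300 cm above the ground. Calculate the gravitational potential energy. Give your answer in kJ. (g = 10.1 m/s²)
Convert to SI: m = 4.0 kg, h = 13.0 m
PE = mgh = (4.0)(10.1)(13.0) = 525.2 J = 0.5252 kJ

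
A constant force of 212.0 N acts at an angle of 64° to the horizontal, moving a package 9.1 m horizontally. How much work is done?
W = F·d·cosθ = (212.0)(9.1)cos(64°) = 845.7 J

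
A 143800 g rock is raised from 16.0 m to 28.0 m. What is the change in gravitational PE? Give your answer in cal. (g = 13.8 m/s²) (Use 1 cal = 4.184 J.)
Convert to SI: m = 143.8 kg, Δh = 12.0 m
ΔPE = mgΔh = (143.8)(13.8)(12.0) = 23813.3 J = 5692 cal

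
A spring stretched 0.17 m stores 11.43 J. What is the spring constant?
k = 2·PE/x² = 2·11.43/(0.17)² = 791.0 N/m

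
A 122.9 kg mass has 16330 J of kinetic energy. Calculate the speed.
v = √(2·KE/m) = √(2·16330/122.9) = 16.3 m/s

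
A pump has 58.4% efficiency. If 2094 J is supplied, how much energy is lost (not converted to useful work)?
W_lost = W_in(1 − η) = 2094·(1 − 0.584) = 871.1 J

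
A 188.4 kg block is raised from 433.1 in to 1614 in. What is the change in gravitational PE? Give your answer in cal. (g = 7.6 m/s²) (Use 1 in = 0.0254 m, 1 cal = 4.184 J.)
Convert to SI: m = 188.4 kg, Δh = 29.9949 m
ΔPE = mgΔh = (188.4)(7.6)(29.9949) = 42947.8 J = 10260 cal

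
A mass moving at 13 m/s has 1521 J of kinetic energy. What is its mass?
m = 2·KE/v² = 2·1521/(13)² = 18.0 kg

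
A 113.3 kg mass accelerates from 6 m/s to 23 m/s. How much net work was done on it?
W = ΔKE = ½m(v₂² − v₁²) = ½(113.3)(23² − 6²) = 27928.45 J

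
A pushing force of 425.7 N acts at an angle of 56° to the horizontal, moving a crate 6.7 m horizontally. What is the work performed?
W = F·d·cosθ = (425.7)(6.7)cos(56°) = 1595 J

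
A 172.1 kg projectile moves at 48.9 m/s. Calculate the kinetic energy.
KE = ½mv² = ½(172.1)(48.9)² = 205800 J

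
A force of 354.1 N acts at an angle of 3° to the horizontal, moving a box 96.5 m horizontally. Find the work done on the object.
W = F·d·cosθ = (354.1)(96.5)cos(3°) = 34120 J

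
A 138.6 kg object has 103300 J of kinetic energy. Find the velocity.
v = √(2·KE/m) = √(2·103300/138.6) = 38.61 m/s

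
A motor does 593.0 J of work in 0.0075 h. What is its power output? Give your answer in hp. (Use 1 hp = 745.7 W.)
Convert to SI: W = 593.0 J, t = 27.0 s
P = W/t = 593.0/27.0 = 21.963 W = 0.02945 hp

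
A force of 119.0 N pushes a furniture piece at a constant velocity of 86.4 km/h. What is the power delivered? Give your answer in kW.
Convert to SI: F = 119.0 N, v = 24.0 m/s
P = Fv = (119.0)(24.0) = 2856.0 W = 2.856 kW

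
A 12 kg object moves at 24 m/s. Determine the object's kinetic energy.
KE = ½mv² = ½(12)(24)² = 3456.0 J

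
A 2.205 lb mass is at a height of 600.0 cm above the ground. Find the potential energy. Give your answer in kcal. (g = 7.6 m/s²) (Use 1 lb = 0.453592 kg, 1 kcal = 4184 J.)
Convert to SI: m = 1.00017 kg, h = 6.0 m
PE = mgh = (1.00017)(7.6)(6.0) = 45.6078 J = 0.0109 kcal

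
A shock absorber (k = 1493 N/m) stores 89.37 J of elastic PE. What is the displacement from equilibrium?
x = √(2·PE/k) = √(2·89.37/1493) = 0.346 m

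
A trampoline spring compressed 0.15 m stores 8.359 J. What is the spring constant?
k = 2·PE/x² = 2·8.359/(0.15)² = 743.0 N/m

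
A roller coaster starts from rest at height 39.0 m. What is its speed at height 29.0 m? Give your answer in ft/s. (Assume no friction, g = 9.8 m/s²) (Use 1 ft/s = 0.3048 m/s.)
mgh₁ = mgh₂ + ½mv² ⇒ v = √(2g(h₁−h₂)) = √(2·9.8·10.0) = 14.0 m/s = 45.93 ft/s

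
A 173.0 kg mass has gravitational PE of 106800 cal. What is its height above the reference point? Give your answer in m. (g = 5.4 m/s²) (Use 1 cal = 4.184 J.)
Convert to SI: m = 173.0 kg, PE = 446851 J
h = PE/(mg) = 446851/(173.0·5.4) = 478.3 m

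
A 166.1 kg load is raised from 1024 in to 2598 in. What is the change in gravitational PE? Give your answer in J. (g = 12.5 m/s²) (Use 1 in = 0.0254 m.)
Convert to SI: m = 166.1 kg, Δh = 39.9796 m
ΔPE = mgΔh = (166.1)(12.5)(39.9796) = 83010 J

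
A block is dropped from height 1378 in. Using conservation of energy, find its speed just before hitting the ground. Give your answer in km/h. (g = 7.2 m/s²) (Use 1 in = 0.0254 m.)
Convert to SI: h = 35.0012 m
mgh = ½mv² ⇒ v = √(2gh) = √(2·7.2·35.0012) = 22.4503 m/s = 80.82 km/h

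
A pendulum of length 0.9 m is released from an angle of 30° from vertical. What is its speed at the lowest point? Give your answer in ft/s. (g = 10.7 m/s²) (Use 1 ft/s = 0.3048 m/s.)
h = L(1 − cosθ) = 0.9(1 − cos30°) = 0.120577 m
v = √(2gh) = √(2·10.7·0.120577) = 1.60635 m/s = 5.27 ft/s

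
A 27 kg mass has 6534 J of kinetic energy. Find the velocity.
v = √(2·KE/m) = √(2·6534/27) = 22.0 m/s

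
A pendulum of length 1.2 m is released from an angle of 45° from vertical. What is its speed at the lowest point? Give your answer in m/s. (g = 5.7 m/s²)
h = L(1 − cosθ) = 1.2(1 − cos45°) = 0.351472 m
v = √(2gh) = √(2·5.7·0.351472) = 2.002 m/s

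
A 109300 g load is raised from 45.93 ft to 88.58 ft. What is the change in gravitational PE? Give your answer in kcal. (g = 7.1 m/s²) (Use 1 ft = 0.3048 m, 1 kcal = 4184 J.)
Convert to SI: m = 109.3 kg, Δh = 12.9997 m
ΔPE = mgΔh = (109.3)(7.1)(12.9997) = 10088.2 J = 2.411 kcal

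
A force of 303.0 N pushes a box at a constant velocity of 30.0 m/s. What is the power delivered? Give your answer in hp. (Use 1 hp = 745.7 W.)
P = Fv = (303.0)(30.0) = 9090.0 W = 12.19 hp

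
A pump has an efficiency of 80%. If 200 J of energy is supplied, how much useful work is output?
W_out = η·W_in = 0.8·200 = 160.0 J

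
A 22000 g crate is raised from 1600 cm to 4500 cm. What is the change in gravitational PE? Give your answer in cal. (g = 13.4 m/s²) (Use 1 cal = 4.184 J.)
Convert to SI: m = 22.0 kg, Δh = 29.0 m
ΔPE = mgΔh = (22.0)(13.4)(29.0) = 8549.2 J = 2043 cal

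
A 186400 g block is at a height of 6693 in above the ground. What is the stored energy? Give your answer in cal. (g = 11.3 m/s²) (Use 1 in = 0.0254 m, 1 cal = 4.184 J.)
Convert to SI: m = 186.4 kg, h = 170.002 m
PE = mgh = (186.4)(11.3)(170.002) = 358079 J = 85580 cal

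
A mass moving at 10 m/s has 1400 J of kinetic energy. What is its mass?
m = 2·KE/v² = 2·1400/(10)² = 28.0 kg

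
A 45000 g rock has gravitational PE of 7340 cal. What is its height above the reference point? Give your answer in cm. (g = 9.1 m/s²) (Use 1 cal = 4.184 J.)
Convert to SI: m = 45.0 kg, PE = 30710.6 J
h = PE/(mg) = 30710.6/(45.0·9.1) = 74.9953 m = 7500 cm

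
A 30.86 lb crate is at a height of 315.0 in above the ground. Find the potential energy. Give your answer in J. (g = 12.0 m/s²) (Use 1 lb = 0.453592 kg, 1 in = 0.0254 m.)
Convert to SI: m = 13.9978 kg, h = 8.001 m
PE = mgh = (13.9978)(12.0)(8.001) = 1344 J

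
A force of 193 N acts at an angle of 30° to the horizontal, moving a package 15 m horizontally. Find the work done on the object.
W = F·d·cosθ = (193)(15)cos(30°) = 2507 J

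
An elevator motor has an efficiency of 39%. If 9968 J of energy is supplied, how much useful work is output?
W_out = η·W_in = 0.39·9968 = 3887.52 J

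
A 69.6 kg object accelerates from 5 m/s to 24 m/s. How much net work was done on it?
W = ΔKE = ½m(v₂² − v₁²) = ½(69.6)(24² − 5²) = 19174.8 J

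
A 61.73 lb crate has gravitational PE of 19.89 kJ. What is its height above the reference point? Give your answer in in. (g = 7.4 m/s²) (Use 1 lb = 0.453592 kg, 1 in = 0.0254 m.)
Convert to SI: m = 28.0002 kg, PE = 19890.0 J
h = PE/(mg) = 19890.0/(28.0002·7.4) = 95.9934 m = 3779 in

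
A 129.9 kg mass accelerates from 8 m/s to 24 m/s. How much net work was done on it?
W = ΔKE = ½m(v₂² − v₁²) = ½(129.9)(24² − 8²) = 33254.4 J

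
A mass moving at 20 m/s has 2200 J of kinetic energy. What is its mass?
m = 2·KE/v² = 2·2200/(20)² = 11.0 kg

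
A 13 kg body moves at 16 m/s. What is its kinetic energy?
KE = ½mv² = ½(13)(16)² = 1664.0 J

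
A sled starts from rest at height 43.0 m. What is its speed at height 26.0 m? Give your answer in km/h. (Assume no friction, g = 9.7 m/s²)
mgh₁ = mgh₂ + ½mv² ⇒ v = √(2g(h₁−h₂)) = √(2·9.7·17.0) = 18.1604 m/s = 65.38 km/h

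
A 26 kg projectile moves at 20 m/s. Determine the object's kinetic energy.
KE = ½mv² = ½(26)(20)² = 5200.0 J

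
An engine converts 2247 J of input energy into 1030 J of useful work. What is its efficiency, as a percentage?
η = W_out/W_in = 1030/2247 = 45.84%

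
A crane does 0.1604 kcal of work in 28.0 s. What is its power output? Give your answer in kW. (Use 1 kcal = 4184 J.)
Convert to SI: W = 671.114 J, t = 28.0 s
P = W/t = 671.114/28.0 = 23.9683 W = 0.02397 kW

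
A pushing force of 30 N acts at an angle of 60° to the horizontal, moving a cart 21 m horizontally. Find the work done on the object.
W = F·d·cosθ = (30)(21)cos(60°) = 315.0 J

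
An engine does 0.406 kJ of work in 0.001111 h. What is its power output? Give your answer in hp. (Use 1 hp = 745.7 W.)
Convert to SI: W = 406.0 J, t = 3.9996 s
P = W/t = 406.0/3.9996 = 101.51 W = 0.1361 hp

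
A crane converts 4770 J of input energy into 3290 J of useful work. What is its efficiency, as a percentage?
η = W_out/W_in = 3290/4770 = 68.97%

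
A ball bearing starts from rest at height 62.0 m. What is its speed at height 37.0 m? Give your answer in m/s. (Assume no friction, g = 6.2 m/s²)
mgh₁ = mgh₂ + ½mv² ⇒ v = √(2g(h₁−h₂)) = √(2·6.2·25.0) = 17.61 m/s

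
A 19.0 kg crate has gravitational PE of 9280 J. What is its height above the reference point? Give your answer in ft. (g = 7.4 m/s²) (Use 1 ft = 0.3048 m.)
h = PE/(mg) = 9280.0/(19.0·7.4) = 66.0028 m = 216.5 ft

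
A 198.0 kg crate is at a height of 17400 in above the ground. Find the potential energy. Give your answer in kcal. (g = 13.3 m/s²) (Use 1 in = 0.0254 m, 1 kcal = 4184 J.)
Convert to SI: m = 198.0 kg, h = 441.96 m
PE = mgh = (198.0)(13.3)(441.96) = 1163860 J = 278.2 kcal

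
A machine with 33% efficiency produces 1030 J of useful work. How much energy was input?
W_in = W_out/η = 1030/0.33 = 3121 J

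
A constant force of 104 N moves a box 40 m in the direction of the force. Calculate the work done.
W = F·d = (104)(40) = 4160 J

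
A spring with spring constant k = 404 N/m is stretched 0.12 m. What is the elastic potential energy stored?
PE = ½kx² = ½(404)(0.12)² = 2.909 J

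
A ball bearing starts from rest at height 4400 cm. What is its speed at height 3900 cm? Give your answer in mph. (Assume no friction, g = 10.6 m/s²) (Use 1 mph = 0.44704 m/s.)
Convert to SI: h₁−h₂ = 5.0 m
mgh₁ = mgh₂ + ½mv² ⇒ v = √(2g(h₁−h₂)) = √(2·10.6·5.0) = 10.2956 m/s = 23.03 mph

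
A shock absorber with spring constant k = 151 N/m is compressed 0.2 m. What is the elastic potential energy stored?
PE = ½kx² = ½(151)(0.2)² = 3.02 J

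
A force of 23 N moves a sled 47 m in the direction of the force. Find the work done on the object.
W = F·d = (23)(47) = 1081 J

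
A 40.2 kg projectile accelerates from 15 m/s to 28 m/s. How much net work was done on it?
W = ΔKE = ½m(v₂² − v₁²) = ½(40.2)(28² − 15²) = 11235.9 J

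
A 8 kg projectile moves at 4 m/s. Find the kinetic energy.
KE = ½mv² = ½(8)(4)² = 64.0 J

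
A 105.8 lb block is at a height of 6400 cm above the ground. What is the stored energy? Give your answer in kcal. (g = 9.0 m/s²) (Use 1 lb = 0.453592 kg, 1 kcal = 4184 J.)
Convert to SI: m = 47.99 kg, h = 64.0 m
PE = mgh = (47.99)(9.0)(64.0) = 27642.3 J = 6.607 kcal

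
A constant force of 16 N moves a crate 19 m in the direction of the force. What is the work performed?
W = F·d = (16)(19) = 304.0 J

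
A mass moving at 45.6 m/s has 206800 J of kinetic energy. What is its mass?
m = 2·KE/v² = 2·206800/(45.6)² = 198.9 kg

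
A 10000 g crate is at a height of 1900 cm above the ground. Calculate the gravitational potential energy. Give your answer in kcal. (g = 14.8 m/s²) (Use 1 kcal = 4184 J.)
Convert to SI: m = 10.0 kg, h = 19.0 m
PE = mgh = (10.0)(14.8)(19.0) = 2812.0 J = 0.6721 kcal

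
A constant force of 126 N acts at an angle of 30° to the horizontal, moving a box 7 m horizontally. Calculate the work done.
W = F·d·cosθ = (126)(7)cos(30°) = 763.8 J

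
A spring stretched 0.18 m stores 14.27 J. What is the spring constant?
k = 2·PE/x² = 2·14.27/(0.18)² = 880.9 N/m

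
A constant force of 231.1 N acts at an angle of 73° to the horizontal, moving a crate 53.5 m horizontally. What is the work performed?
W = F·d·cosθ = (231.1)(53.5)cos(73°) = 3615 J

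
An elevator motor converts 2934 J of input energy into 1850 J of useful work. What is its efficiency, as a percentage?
η = W_out/W_in = 1850/2934 = 63.05%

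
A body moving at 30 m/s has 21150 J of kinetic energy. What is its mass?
m = 2·KE/v² = 2·21150/(30)² = 47.0 kg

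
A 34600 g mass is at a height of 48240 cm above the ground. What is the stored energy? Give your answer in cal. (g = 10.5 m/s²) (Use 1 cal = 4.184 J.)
Convert to SI: m = 34.6 kg, h = 482.4 m
PE = mgh = (34.6)(10.5)(482.4) = 175256 J = 41890 cal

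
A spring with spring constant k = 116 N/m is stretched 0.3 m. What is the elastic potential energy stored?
PE = ½kx² = ½(116)(0.3)² = 5.22 J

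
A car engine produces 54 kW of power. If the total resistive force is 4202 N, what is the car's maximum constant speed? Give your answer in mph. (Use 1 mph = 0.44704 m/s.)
P = Fv ⇒ v = P/F = 54000 W/4202.0 N = 12.851 m/s = 28.75 mph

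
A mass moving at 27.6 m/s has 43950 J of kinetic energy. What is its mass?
m = 2·KE/v² = 2·43950/(27.6)² = 115.4 kg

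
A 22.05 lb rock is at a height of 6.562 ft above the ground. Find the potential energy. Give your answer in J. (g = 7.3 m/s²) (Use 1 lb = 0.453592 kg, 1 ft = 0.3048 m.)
Convert to SI: m = 10.0017 kg, h = 2.0001 m
PE = mgh = (10.0017)(7.3)(2.0001) = 146.0 J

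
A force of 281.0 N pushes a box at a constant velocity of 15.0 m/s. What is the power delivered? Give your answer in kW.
P = Fv = (281.0)(15.0) = 4215.0 W = 4.215 kW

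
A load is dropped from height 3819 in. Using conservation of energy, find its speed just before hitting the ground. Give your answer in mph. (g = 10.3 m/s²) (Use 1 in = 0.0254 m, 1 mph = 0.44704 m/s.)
Convert to SI: h = 97.0026 m
mgh = ½mv² ⇒ v = √(2gh) = √(2·10.3·97.0026) = 44.7018 m/s = 100.0 mph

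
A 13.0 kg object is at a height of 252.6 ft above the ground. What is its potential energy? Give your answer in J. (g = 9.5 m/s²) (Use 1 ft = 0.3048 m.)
Convert to SI: m = 13.0 kg, h = 76.9925 m
PE = mgh = (13.0)(9.5)(76.9925) = 9509 J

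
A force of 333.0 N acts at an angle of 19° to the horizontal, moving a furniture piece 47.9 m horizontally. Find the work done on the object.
W = F·d·cosθ = (333.0)(47.9)cos(19°) = 15080 J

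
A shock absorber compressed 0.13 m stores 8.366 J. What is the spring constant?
k = 2·PE/x² = 2·8.366/(0.13)² = 990.1 N/m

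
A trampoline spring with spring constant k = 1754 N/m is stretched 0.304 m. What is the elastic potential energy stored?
PE = ½kx² = ½(1754)(0.304)² = 81.05 J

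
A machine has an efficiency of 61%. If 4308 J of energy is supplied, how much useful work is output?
W_out = η·W_in = 0.61·4308 = 2627.88 J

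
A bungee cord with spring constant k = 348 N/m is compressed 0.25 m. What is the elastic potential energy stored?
PE = ½kx² = ½(348)(0.25)² = 10.88 J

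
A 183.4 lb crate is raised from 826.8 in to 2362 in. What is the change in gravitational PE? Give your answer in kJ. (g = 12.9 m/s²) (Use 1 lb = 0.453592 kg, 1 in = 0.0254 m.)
Convert to SI: m = 83.1888 kg, Δh = 38.9941 m
ΔPE = mgΔh = (83.1888)(12.9)(38.9941) = 41845.9 J = 41.85 kJ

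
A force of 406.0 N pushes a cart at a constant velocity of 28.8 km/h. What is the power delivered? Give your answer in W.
Convert to SI: F = 406.0 N, v = 8.0 m/s
P = Fv = (406.0)(8.0) = 3248 W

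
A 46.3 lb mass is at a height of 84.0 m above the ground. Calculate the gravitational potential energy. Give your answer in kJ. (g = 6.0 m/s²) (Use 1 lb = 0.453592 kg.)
Convert to SI: m = 21.0013 kg, h = 84.0 m
PE = mgh = (21.0013)(6.0)(84.0) = 10584.7 J = 10.58 kJ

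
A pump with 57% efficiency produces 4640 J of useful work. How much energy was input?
W_in = W_out/η = 4640/0.57 = 8140 J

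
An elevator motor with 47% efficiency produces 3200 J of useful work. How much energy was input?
W_in = W_out/η = 3200/0.47 = 6809 J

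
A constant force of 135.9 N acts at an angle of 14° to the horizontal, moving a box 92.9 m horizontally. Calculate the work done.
W = F·d·cosθ = (135.9)(92.9)cos(14°) = 12250 J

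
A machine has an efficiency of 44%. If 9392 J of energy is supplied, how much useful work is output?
W_out = η·W_in = 0.44·9392 = 4132.48 J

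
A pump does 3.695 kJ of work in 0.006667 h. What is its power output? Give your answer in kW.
Convert to SI: W = 3695.0 J, t = 24.0012 s
P = W/t = 3695.0/24.0012 = 153.951 W = 0.154 kW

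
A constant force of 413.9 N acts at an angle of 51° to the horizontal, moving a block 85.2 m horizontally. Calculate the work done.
W = F·d·cosθ = (413.9)(85.2)cos(51°) = 22190 J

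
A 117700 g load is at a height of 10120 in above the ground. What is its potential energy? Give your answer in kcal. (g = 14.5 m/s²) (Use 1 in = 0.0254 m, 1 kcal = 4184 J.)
Convert to SI: m = 117.7 kg, h = 257.048 m
PE = mgh = (117.7)(14.5)(257.048) = 438691 J = 104.8 kcal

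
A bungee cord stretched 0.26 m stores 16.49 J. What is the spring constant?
k = 2·PE/x² = 2·16.49/(0.26)² = 487.9 N/m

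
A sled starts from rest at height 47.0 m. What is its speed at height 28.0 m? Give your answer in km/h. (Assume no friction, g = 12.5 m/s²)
mgh₁ = mgh₂ + ½mv² ⇒ v = √(2g(h₁−h₂)) = √(2·12.5·19.0) = 21.7945 m/s = 78.46 km/h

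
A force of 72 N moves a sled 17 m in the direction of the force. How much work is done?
W = F·d = (72)(17) = 1224 J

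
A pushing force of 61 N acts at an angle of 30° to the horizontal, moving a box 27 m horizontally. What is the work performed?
W = F·d·cosθ = (61)(27)cos(30°) = 1426 J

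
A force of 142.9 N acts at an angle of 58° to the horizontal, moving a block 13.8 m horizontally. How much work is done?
W = F·d·cosθ = (142.9)(13.8)cos(58°) = 1045 J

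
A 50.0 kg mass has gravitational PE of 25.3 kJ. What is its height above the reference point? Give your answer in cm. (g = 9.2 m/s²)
Convert to SI: m = 50.0 kg, PE = 25300.0 J
h = PE/(mg) = 25300.0/(50.0·9.2) = 55.0 m = 5500 cm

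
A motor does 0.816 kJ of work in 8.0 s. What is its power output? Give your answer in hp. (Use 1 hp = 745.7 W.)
Convert to SI: W = 816.0 J, t = 8.0 s
P = W/t = 816.0/8.0 = 102.0 W = 0.1368 hp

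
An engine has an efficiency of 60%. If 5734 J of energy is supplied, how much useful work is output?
W_out = η·W_in = 0.6·5734 = 3440.4 J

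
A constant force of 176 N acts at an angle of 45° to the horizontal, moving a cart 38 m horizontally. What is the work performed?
W = F·d·cosθ = (176)(38)cos(45°) = 4729 J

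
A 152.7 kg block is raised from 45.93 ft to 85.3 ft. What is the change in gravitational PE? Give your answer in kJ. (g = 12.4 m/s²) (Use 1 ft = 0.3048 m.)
Convert to SI: m = 152.7 kg, Δh = 12.0 m
ΔPE = mgΔh = (152.7)(12.4)(12.0) = 22721.7 J = 22.72 kJ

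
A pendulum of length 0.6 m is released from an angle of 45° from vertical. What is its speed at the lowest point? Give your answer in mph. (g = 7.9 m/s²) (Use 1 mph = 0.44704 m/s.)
h = L(1 − cosθ) = 0.6(1 − cos45°) = 0.175736 m
v = √(2gh) = √(2·7.9·0.175736) = 1.66632 m/s = 3.727 mph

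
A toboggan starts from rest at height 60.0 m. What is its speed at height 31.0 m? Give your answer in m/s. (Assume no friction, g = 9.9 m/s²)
mgh₁ = mgh₂ + ½mv² ⇒ v = √(2g(h₁−h₂)) = √(2·9.9·29.0) = 23.96 m/s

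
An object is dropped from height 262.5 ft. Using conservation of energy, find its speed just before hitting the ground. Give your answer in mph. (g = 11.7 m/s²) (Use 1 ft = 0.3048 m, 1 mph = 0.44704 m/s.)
Convert to SI: h = 80.01 m
mgh = ½mv² ⇒ v = √(2gh) = √(2·11.7·80.01) = 43.2693 m/s = 96.79 mph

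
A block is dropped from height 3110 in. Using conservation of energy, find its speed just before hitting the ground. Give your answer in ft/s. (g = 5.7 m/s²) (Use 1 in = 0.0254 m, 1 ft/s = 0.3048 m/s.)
Convert to SI: h = 78.994 m
mgh = ½mv² ⇒ v = √(2gh) = √(2·5.7·78.994) = 30.0089 m/s = 98.45 ft/s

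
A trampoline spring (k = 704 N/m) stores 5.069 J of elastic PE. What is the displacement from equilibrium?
x = √(2·PE/k) = √(2·5.069/704) = 0.12 m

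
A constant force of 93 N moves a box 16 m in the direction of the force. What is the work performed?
W = F·d = (93)(16) = 1488 J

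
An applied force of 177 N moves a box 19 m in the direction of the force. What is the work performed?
W = F·d = (177)(19) = 3363 J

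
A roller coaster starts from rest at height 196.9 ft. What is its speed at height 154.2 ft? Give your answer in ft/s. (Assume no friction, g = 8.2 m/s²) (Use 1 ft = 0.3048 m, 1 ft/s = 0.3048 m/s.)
Convert to SI: h₁−h₂ = 13.015 m
mgh₁ = mgh₂ + ½mv² ⇒ v = √(2g(h₁−h₂)) = √(2·8.2·13.015) = 14.6098 m/s = 47.93 ft/s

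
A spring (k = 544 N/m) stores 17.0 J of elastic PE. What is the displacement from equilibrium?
x = √(2·PE/k) = √(2·17.0/544) = 0.25 m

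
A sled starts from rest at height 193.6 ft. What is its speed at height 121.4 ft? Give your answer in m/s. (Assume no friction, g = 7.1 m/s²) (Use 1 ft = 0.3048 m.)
Convert to SI: h₁−h₂ = 22.0066 m
mgh₁ = mgh₂ + ½mv² ⇒ v = √(2g(h₁−h₂)) = √(2·7.1·22.0066) = 17.68 m/s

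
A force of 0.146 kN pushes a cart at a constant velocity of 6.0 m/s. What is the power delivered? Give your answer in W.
Convert to SI: F = 146.0 N, v = 6.0 m/s
P = Fv = (146.0)(6.0) = 876.0 W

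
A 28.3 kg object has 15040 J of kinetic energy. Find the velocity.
v = √(2·KE/m) = √(2·15040/28.3) = 32.6 m/s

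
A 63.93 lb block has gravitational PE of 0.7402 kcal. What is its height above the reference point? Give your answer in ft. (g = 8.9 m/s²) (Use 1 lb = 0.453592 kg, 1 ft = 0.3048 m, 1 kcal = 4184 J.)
Convert to SI: m = 28.9981 kg, PE = 3097.0 J
h = PE/(mg) = 3097.0/(28.9981·8.9) = 12.0 m = 39.37 ft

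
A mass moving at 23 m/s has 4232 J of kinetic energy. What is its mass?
m = 2·KE/v² = 2·4232/(23)² = 16.0 kg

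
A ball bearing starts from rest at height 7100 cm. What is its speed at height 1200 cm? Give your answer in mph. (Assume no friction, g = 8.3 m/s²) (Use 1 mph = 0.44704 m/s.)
Convert to SI: h₁−h₂ = 59.0 m
mgh₁ = mgh₂ + ½mv² ⇒ v = √(2g(h₁−h₂)) = √(2·8.3·59.0) = 31.2954 m/s = 70.01 mph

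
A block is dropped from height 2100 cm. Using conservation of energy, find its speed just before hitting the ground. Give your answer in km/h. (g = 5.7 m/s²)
Convert to SI: h = 21.0 m
mgh = ½mv² ⇒ v = √(2gh) = √(2·5.7·21.0) = 15.4726 m/s = 55.7 km/h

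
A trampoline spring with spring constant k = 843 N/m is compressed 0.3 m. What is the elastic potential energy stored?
PE = ½kx² = ½(843)(0.3)² = 37.94 J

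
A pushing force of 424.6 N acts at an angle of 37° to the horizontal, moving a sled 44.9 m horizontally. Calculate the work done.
W = F·d·cosθ = (424.6)(44.9)cos(37°) = 15230 J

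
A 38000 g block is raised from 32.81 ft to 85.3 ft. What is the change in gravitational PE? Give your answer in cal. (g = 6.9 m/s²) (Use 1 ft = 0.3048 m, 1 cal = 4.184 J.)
Convert to SI: m = 38.0 kg, Δh = 15.999 m
ΔPE = mgΔh = (38.0)(6.9)(15.999) = 4194.93 J = 1003 cal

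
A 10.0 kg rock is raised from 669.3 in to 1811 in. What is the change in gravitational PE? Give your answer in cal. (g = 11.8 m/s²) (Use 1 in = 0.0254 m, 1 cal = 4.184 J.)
Convert to SI: m = 10.0 kg, Δh = 28.9992 m
ΔPE = mgΔh = (10.0)(11.8)(28.9992) = 3421.9 J = 817.9 cal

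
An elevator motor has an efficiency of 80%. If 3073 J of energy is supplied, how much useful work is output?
W_out = η·W_in = 0.8·3073 = 2458.4 J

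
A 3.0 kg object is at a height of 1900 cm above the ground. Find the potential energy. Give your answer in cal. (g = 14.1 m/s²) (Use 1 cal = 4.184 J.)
Convert to SI: m = 3.0 kg, h = 19.0 m
PE = mgh = (3.0)(14.1)(19.0) = 803.7 J = 192.1 cal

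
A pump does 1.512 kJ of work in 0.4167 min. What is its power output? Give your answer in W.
Convert to SI: W = 1512.0 J, t = 25.002 s
P = W/t = 1512.0/25.002 = 60.48 W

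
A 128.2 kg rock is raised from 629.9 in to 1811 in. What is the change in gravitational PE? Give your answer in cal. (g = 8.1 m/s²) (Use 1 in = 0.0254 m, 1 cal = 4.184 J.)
Convert to SI: m = 128.2 kg, Δh = 29.9999 m
ΔPE = mgΔh = (128.2)(8.1)(29.9999) = 31152.5 J = 7446 cal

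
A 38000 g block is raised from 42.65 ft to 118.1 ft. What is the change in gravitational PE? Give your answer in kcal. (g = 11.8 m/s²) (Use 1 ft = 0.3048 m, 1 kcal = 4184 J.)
Convert to SI: m = 38.0 kg, Δh = 22.9972 m
ΔPE = mgΔh = (38.0)(11.8)(22.9972) = 10311.9 J = 2.465 kcal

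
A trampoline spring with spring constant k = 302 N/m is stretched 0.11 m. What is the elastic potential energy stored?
PE = ½kx² = ½(302)(0.11)² = 1.827 J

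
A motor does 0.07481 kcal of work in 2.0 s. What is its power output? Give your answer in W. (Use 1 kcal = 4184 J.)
Convert to SI: W = 313.005 J, t = 2.0 s
P = W/t = 313.005/2.0 = 156.5 W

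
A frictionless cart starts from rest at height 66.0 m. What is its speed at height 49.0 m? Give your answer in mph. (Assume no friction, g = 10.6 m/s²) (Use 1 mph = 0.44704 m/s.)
mgh₁ = mgh₂ + ½mv² ⇒ v = √(2g(h₁−h₂)) = √(2·10.6·17.0) = 18.9842 m/s = 42.47 mph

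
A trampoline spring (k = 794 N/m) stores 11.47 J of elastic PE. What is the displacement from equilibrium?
x = √(2·PE/k) = √(2·11.47/794) = 0.17 m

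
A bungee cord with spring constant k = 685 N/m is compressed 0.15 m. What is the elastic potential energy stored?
PE = ½kx² = ½(685)(0.15)² = 7.706 J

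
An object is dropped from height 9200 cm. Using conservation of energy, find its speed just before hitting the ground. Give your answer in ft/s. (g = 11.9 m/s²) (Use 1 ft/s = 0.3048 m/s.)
Convert to SI: h = 92.0 m
mgh = ½mv² ⇒ v = √(2gh) = √(2·11.9·92.0) = 46.7932 m/s = 153.5 ft/s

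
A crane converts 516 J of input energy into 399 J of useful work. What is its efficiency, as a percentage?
η = W_out/W_in = 399/516 = 77.33%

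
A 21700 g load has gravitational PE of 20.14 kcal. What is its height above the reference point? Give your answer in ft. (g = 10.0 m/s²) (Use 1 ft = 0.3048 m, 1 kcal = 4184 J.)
Convert to SI: m = 21.7 kg, PE = 84265.8 J
h = PE/(mg) = 84265.8/(21.7·10.0) = 388.321 m = 1274 ft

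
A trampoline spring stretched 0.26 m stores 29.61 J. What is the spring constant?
k = 2·PE/x² = 2·29.61/(0.26)² = 876.0 N/m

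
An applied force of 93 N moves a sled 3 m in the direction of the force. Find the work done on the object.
W = F·d = (93)(3) = 279.0 J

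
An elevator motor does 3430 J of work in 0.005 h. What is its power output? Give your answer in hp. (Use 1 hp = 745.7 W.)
Convert to SI: W = 3430.0 J, t = 18.0 s
P = W/t = 3430.0/18.0 = 190.556 W = 0.2555 hp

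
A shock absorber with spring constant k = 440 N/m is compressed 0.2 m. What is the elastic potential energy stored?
PE = ½kx² = ½(440)(0.2)² = 8.8 J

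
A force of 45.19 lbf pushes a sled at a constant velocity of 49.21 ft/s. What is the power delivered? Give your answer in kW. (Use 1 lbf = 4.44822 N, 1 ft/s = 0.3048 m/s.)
Convert to SI: F = 201.015 N, v = 14.9992 m/s
P = Fv = (201.015)(14.9992) = 3015.07 W = 3.015 kW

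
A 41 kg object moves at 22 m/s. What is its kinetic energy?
KE = ½mv² = ½(41)(22)² = 9922.0 J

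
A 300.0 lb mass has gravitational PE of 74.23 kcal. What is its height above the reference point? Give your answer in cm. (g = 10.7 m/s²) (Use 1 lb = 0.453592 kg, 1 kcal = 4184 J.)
Convert to SI: m = 136.078 kg, PE = 310578 J
h = PE/(mg) = 310578/(136.078·10.7) = 213.305 m = 21330 cm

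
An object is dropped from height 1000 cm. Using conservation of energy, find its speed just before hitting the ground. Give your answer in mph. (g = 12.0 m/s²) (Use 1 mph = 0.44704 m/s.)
Convert to SI: h = 10.0 m
mgh = ½mv² ⇒ v = √(2gh) = √(2·12.0·10.0) = 15.4919 m/s = 34.65 mph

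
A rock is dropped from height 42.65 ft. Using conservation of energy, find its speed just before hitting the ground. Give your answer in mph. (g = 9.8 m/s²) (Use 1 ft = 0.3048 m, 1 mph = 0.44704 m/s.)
Convert to SI: h = 12.9997 m
mgh = ½mv² ⇒ v = √(2gh) = √(2·9.8·12.9997) = 15.9623 m/s = 35.71 mph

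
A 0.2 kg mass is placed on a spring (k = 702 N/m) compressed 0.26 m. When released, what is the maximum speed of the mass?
½kx² = ½mv² ⇒ v = x√(k/m) = (0.26)√(702/0.2) = 15.4 m/s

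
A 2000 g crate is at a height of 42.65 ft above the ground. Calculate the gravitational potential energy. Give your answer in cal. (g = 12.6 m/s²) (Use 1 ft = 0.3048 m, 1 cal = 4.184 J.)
Convert to SI: m = 2.0 kg, h = 12.9997 m
PE = mgh = (2.0)(12.6)(12.9997) = 327.593 J = 78.3 cal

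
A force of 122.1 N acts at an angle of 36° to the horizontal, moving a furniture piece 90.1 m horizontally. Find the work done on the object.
W = F·d·cosθ = (122.1)(90.1)cos(36°) = 8900 J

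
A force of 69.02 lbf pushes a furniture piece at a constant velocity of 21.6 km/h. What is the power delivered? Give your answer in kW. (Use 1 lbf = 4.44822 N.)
Convert to SI: F = 307.016 N, v = 6.0 m/s
P = Fv = (307.016)(6.0) = 1842.1 W = 1.842 kW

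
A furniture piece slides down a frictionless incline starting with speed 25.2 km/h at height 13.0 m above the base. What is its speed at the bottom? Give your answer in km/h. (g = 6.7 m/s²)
Convert to SI: v₀ = 7.0 m/s, h = 13.0 m
½mv₀² + mgh = ½mv² ⇒ v = √(v₀² + 2gh) = √(7.0² + 2·6.7·13.0) = 14.9399 m/s = 53.78 km/h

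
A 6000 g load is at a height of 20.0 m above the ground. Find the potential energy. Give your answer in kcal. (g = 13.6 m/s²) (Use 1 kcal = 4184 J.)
Convert to SI: m = 6.0 kg, h = 20.0 m
PE = mgh = (6.0)(13.6)(20.0) = 1632.0 J = 0.3901 kcal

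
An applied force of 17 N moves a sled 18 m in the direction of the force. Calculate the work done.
W = F·d = (17)(18) = 306.0 J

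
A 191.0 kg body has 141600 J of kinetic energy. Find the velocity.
v = √(2·KE/m) = √(2·141600/191.0) = 38.51 m/s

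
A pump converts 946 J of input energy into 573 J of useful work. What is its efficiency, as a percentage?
η = W_out/W_in = 573/946 = 60.57%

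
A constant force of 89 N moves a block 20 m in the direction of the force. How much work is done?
W = F·d = (89)(20) = 1780 J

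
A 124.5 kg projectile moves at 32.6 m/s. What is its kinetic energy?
KE = ½mv² = ½(124.5)(32.6)² = 66160 J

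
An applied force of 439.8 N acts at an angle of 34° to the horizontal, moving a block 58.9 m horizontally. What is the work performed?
W = F·d·cosθ = (439.8)(58.9)cos(34°) = 21480 J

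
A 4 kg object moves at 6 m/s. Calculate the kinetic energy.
KE = ½mv² = ½(4)(6)² = 72.0 J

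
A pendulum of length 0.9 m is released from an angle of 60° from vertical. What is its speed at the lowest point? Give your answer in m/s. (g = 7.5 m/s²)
h = L(1 − cosθ) = 0.9(1 − cos60°) = 0.45 m
v = √(2gh) = √(2·7.5·0.45) = 2.598 m/s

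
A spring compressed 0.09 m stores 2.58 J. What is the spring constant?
k = 2·PE/x² = 2·2.58/(0.09)² = 637.0 N/m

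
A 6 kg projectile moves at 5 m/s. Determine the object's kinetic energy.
KE = ½mv² = ½(6)(5)² = 75.0 J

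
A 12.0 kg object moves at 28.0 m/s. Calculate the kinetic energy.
KE = ½mv² = ½(12.0)(28.0)² = 4704 J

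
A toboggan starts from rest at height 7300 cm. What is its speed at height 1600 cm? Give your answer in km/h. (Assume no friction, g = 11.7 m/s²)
Convert to SI: h₁−h₂ = 57.0 m
mgh₁ = mgh₂ + ½mv² ⇒ v = √(2g(h₁−h₂)) = √(2·11.7·57.0) = 36.5212 m/s = 131.5 km/h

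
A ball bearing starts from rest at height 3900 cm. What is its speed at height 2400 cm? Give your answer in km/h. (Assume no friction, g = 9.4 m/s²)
Convert to SI: h₁−h₂ = 15.0 m
mgh₁ = mgh₂ + ½mv² ⇒ v = √(2g(h₁−h₂)) = √(2·9.4·15.0) = 16.7929 m/s = 60.45 km/h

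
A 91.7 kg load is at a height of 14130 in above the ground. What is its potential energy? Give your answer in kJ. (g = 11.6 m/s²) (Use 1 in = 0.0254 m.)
Convert to SI: m = 91.7 kg, h = 358.902 m
PE = mgh = (91.7)(11.6)(358.902) = 381771 J = 381.8 kJ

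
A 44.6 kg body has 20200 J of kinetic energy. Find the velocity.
v = √(2·KE/m) = √(2·20200/44.6) = 30.1 m/s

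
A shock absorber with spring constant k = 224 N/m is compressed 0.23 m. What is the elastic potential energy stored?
PE = ½kx² = ½(224)(0.23)² = 5.925 J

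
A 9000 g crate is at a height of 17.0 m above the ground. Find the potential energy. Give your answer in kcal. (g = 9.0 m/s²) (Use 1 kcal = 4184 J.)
Convert to SI: m = 9.0 kg, h = 17.0 m
PE = mgh = (9.0)(9.0)(17.0) = 1377.0 J = 0.3291 kcal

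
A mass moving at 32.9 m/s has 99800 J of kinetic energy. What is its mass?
m = 2·KE/v² = 2·99800/(32.9)² = 184.4 kg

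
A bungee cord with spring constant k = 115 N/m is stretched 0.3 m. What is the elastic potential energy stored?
PE = ½kx² = ½(115)(0.3)² = 5.175 J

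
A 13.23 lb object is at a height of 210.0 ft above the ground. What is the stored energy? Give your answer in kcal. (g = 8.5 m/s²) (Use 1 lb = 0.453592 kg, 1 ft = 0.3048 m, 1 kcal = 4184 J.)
Convert to SI: m = 6.00102 kg, h = 64.008 m
PE = mgh = (6.00102)(8.5)(64.008) = 3264.96 J = 0.7803 kcal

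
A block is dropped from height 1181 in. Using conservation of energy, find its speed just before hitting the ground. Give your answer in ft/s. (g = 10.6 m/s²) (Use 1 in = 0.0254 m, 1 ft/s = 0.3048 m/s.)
Convert to SI: h = 29.9974 m
mgh = ½mv² ⇒ v = √(2gh) = √(2·10.6·29.9974) = 25.2179 m/s = 82.74 ft/s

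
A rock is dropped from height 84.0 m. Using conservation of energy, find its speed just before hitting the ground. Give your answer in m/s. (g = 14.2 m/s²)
mgh = ½mv² ⇒ v = √(2gh) = √(2·14.2·84.0) = 48.84 m/s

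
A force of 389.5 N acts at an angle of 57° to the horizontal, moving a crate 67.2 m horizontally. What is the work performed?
W = F·d·cosθ = (389.5)(67.2)cos(57°) = 14260 J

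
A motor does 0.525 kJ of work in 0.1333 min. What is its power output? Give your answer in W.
Convert to SI: W = 525.0 J, t = 7.998 s
P = W/t = 525.0/7.998 = 65.64 W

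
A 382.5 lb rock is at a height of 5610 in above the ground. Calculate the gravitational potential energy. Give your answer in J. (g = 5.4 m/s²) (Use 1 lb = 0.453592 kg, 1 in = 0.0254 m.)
Convert to SI: m = 173.499 kg, h = 142.494 m
PE = mgh = (173.499)(5.4)(142.494) = 133500 J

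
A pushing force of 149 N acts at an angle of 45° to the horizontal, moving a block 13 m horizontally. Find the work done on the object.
W = F·d·cosθ = (149)(13)cos(45°) = 1370 J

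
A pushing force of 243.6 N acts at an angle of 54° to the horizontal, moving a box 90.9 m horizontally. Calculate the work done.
W = F·d·cosθ = (243.6)(90.9)cos(54°) = 13020 J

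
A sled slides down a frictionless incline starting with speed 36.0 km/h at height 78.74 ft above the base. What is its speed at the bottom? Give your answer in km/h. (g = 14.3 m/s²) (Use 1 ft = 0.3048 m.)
Convert to SI: v₀ = 10.0 m/s, h = 24.0 m
½mv₀² + mgh = ½mv² ⇒ v = √(v₀² + 2gh) = √(10.0² + 2·14.3·24.0) = 28.0428 m/s = 101.0 km/h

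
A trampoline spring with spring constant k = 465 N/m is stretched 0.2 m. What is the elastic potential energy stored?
PE = ½kx² = ½(465)(0.2)² = 9.3 J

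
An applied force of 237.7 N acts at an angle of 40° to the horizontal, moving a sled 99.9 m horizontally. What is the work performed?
W = F·d·cosθ = (237.7)(99.9)cos(40°) = 18190 J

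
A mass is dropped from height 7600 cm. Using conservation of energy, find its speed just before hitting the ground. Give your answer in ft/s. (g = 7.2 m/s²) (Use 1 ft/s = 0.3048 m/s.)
Convert to SI: h = 76.0 m
mgh = ½mv² ⇒ v = √(2gh) = √(2·7.2·76.0) = 33.0817 m/s = 108.5 ft/s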